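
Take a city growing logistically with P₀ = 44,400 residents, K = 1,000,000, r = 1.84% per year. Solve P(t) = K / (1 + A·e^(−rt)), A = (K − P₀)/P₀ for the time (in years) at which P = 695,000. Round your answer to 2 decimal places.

t ≈ 211.56 years

A = (1000000 − 44400)/44400 = 21.52252
695000 = 1000000/(1 + 21.52252·e^(−0.0184t)) → 1 + 21.52252·e^(−0.0184t) = 1.43885
e^(−0.0184t) = 0.02039 → t = ln(49.04313)/0.0184 = 3.8927/0.0184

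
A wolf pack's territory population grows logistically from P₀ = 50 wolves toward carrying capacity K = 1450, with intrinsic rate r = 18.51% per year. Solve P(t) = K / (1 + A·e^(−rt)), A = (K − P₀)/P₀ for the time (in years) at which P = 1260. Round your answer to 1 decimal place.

A = (1450 − 50)/50 = 28
1260 = 1450/(1 + 28·e^(−0.1851t)) → 1 + 28·e^(−0.1851t) = 1.15079
e^(−0.1851t) = 0.005385 → t = ln(185.68421)/0.1851 = 5.22405/0.1851

t ≈ 28.2 years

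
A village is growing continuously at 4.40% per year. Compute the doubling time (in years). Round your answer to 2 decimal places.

doubling time = ln(2) / |r| = 0.69315 / 0.044

doubling time ≈ 15.75 years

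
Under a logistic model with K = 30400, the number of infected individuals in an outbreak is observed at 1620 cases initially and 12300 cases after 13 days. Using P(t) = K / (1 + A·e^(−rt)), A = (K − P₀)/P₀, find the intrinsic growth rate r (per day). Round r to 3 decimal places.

r ≈ 0.192 per day

A = (30400 − 1620)/1620 = 17.76543
12300 = 30400/(1 + 17.76543·e^(−r·13)) → e^(−13r) = (2.47154 − 1)/17.76543 = 0.082832
r = −ln(0.082832)/13 = 2.49094/13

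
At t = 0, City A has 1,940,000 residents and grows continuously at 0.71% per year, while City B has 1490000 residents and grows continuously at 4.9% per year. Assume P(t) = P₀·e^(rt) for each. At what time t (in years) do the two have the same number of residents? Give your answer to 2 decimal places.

t ≈ 6.30 years

1940000·e^(0.0071t) = 1490000·e^(0.049t)
1940000/1490000 = e^((0.049 − 0.0071)t) → ln(1.30201) = 0.0419·t
t = 0.26391 / 0.0419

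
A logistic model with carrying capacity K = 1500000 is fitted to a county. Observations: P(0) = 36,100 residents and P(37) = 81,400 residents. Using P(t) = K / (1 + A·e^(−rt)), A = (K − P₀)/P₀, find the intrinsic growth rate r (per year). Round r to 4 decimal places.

r ≈ 0.0228 per year

A = (1500000 − 36100)/36100 = 40.55125
81400 = 1500000/(1 + 40.55125·e^(−r·37)) → e^(−37r) = (18.42752 − 1)/40.55125 = 0.429765
r = −ln(0.429765)/37 = 0.84452/37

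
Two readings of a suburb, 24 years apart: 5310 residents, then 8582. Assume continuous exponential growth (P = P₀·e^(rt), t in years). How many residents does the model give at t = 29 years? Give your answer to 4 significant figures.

r = ln(8582/5310) / 24 ≈ 0.020003 per year
P(29) = 5310 · e^(0.020003·29) = 5310 · 1.7862 ≈ 9484.73

≈ 9,485 residents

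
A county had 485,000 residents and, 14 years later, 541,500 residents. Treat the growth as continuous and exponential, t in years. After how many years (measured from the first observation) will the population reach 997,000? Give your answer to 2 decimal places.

t ≈ 91.55 years

r = ln(541500/485000) / 14 ≈ 0.007871 per year
t = ln(997000/485000) / r = 0.7206 / 0.007871 ≈ 91.551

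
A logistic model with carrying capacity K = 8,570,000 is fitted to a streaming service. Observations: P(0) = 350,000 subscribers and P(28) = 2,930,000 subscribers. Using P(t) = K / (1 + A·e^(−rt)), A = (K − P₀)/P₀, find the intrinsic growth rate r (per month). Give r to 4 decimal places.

r ≈ 0.0893 per month

A = (8570000 − 350000)/350000 = 23.48571
2930000 = 8570000/(1 + 23.48571·e^(−r·28)) → e^(−28r) = (2.92491 − 1)/23.48571 = 0.081961
r = −ln(0.081961)/28 = 2.50151/28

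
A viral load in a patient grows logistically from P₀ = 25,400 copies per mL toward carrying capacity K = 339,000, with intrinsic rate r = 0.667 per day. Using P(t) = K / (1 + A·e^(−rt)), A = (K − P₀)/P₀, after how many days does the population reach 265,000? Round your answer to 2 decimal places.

A = (339000 − 25400)/25400 = 12.34646
265000 = 339000/(1 + 12.34646·e^(−0.667t)) → 1 + 12.34646·e^(−0.667t) = 1.27925
e^(−0.667t) = 0.022617 → t = ln(44.21366)/0.667 = 3.78903/0.667

t ≈ 5.68 days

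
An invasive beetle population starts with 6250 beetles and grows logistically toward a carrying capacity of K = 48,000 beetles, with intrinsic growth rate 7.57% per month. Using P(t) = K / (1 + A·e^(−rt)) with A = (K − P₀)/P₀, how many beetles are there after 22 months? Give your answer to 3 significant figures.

≈ 21,200 beetles

A = (48000 − 6250)/6250 = 6.68
P(22) = 48000 / (1 + 6.68·e^(−0.0757·22)) = 48000 / (1 + 6.68·0.189115)
= 48000 / 2.26329 ≈ 21208.08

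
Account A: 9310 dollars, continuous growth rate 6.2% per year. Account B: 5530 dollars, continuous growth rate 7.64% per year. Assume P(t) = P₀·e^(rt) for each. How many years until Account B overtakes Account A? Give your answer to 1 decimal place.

t ≈ 36.2 years

9310·e^(0.062t) = 5530·e^(0.0764t)
9310/5530 = e^((0.0764 − 0.062)t) → ln(1.68354) = 0.0144·t
t = 0.5209 / 0.0144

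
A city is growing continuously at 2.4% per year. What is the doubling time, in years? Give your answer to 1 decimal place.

doubling time ≈ 28.9 years

doubling time = ln(2) / |r| = 0.69315 / 0.024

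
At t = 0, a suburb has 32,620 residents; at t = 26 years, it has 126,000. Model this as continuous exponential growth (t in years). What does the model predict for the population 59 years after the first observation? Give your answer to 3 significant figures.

≈ 700,000 residents

r = ln(126000/32620) / 26 ≈ 0.051975 per year
P(59) = 32620 · e^(0.051975·59) = 32620 · 21.46748 ≈ 700269.26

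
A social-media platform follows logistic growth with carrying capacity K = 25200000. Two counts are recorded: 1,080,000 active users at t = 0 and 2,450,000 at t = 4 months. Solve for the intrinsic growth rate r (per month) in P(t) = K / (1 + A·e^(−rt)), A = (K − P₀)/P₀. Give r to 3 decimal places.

A = (25200000 − 1080000)/1080000 = 22.33333
2450000 = 25200000/(1 + 22.33333·e^(−r·4)) → e^(−4r) = (10.28571 − 1)/22.33333 = 0.415778
r = −ln(0.415778)/4 = 0.8776/4

r ≈ 0.219 per month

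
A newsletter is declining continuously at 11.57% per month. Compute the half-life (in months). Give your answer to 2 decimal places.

half-life ≈ 5.99 months

half-life = ln(2) / |r| = 0.69315 / 0.1157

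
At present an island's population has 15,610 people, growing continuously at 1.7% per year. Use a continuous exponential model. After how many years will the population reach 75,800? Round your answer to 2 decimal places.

t ≈ 92.95 years

75800 = 15610 · e^(0.017·t)
t = ln(75800/15610) / 0.017 = ln(4.85586) / 0.017 = 1.58019 / 0.017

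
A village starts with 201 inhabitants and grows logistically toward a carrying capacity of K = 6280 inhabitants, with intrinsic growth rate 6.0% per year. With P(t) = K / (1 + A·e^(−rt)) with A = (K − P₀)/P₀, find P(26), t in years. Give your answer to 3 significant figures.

≈ 854 inhabitants

A = (6280 − 201)/201 = 30.24378
P(26) = 6280 / (1 + 30.24378·e^(−0.06·26)) = 6280 / (1 + 30.24378·0.210136)
= 6280 / 7.35531 ≈ 853.81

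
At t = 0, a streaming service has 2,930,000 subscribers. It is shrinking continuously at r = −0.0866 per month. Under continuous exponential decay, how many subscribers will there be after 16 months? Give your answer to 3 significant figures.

P(16) = 2930000 · e^(-0.0866·16) = 2930000 · e^(-1.3856)
= 2930000 · 0.25017 ≈ 733008.8

≈ 733,000 subscribers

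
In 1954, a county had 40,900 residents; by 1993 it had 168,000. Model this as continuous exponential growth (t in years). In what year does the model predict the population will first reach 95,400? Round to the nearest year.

year 1977

r = ln(168000/40900) / 39 = 1.41283/39 ≈ 0.036227 per year
t = ln(95400/40900) / r = 0.84695/0.036227 ≈ 23.38 years after 1954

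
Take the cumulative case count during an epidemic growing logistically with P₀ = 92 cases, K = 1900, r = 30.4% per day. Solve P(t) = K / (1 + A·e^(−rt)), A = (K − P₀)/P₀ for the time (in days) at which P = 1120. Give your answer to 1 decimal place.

t ≈ 11.0 days

A = (1900 − 92)/92 = 19.65217
1120 = 1900/(1 + 19.65217·e^(−0.304t)) → 1 + 19.65217·e^(−0.304t) = 1.69643
e^(−0.304t) = 0.035438 → t = ln(28.21851)/0.304 = 3.33998/0.304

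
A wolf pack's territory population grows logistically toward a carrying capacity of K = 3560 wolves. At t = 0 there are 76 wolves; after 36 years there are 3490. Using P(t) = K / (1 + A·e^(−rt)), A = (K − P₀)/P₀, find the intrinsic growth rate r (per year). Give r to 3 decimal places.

A = (3560 − 76)/76 = 45.84211
3490 = 3560/(1 + 45.84211·e^(−r·36)) → e^(−36r) = (1.02006 − 1)/45.84211 = 0.000438
r = −ln(0.000438)/36 = 7.73436/36

r ≈ 0.215 per year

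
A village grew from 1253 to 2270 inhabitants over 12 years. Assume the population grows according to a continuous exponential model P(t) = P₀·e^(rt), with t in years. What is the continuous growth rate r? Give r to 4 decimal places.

r ≈ 0.0495 per year

2270 = 1253 · e^(r·12)
e^(12r) = 2270/1253 = 1.81165
r = ln(1.81165) / 12 = 0.59424 / 12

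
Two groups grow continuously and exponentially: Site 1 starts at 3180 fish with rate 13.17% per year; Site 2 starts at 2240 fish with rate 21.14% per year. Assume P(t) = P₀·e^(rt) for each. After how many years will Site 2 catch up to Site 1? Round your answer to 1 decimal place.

t ≈ 4.4 years

3180·e^(0.1317t) = 2240·e^(0.2114t)
3180/2240 = e^((0.2114 − 0.1317)t) → ln(1.41964) = 0.0797·t
t = 0.35041 / 0.0797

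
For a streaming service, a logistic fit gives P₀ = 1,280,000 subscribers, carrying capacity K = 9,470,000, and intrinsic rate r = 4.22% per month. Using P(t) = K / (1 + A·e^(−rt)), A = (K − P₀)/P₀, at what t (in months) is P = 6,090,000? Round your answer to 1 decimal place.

A = (9470000 − 1280000)/1280000 = 6.39844
6090000 = 9470000/(1 + 6.39844·e^(−0.0422t)) → 1 + 6.39844·e^(−0.0422t) = 1.55501
e^(−0.0422t) = 0.086741 → t = ln(11.52855)/0.0422 = 2.44483/0.0422

t ≈ 57.9 months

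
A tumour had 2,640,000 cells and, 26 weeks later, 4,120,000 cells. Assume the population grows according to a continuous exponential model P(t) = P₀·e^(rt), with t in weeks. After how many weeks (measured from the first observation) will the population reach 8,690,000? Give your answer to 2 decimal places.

r = ln(4120000/2640000) / 26 ≈ 0.017118 per week
t = ln(8690000/2640000) / r = 1.19139 / 0.017118 ≈ 69.598

t ≈ 69.60 weeks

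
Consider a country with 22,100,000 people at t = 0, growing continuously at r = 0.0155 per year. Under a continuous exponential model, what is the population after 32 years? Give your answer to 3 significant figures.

P(32) = 22100000 · e^(0.0155·32) = 22100000 · e^(0.496)
= 22100000 · 1.64214 ≈ 36291284.23

≈ 36,300,000 people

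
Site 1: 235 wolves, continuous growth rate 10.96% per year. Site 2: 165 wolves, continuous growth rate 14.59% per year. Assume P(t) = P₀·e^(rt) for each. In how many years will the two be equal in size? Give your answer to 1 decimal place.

235·e^(0.1096t) = 165·e^(0.1459t)
235/165 = e^((0.1459 − 0.1096)t) → ln(1.42424) = 0.0363·t
t = 0.35364 / 0.0363

t ≈ 9.7 years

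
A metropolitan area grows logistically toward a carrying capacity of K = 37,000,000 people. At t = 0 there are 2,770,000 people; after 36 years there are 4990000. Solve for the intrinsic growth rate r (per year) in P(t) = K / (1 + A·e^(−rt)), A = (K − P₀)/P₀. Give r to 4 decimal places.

A = (37000000 − 2770000)/2770000 = 12.3574
4990000 = 37000000/(1 + 12.3574·e^(−r·36)) → e^(−36r) = (7.41483 − 1)/12.3574 = 0.519108
r = −ln(0.519108)/36 = 0.65564/36

r ≈ 0.0182 per year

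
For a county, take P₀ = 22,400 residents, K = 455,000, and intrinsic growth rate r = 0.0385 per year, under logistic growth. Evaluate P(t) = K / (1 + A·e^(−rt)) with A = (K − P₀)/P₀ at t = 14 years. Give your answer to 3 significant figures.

≈ 37,100 residents

A = (455000 − 22400)/22400 = 19.3125
P(14) = 455000 / (1 + 19.3125·e^(−0.0385·14)) = 455000 / (1 + 19.3125·0.583331)
= 455000 / 12.26559 ≈ 37095.66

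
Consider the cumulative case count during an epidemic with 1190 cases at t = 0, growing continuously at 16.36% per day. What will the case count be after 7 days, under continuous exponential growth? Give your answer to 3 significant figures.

P(7) = 1190 · e^(0.1636·7) = 1190 · e^(1.1452)
= 1190 · 3.14307 ≈ 3740.25

≈ 3,740 cases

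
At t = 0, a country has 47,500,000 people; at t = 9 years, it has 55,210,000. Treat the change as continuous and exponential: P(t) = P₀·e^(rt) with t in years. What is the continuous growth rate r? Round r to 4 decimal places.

r ≈ 0.0167 per year

55210000 = 47500000 · e^(r·9)
e^(9r) = 55210000/47500000 = 1.16232
r = ln(1.16232) / 9 = 0.15041 / 9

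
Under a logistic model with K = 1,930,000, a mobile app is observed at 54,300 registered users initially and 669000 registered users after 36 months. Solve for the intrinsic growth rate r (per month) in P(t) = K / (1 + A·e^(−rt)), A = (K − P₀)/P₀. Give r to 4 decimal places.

r ≈ 0.0808 per month

A = (1930000 − 54300)/54300 = 34.54328
669000 = 1930000/(1 + 34.54328·e^(−r·36)) → e^(−36r) = (2.8849 − 1)/34.54328 = 0.054566
r = −ln(0.054566)/36 = 2.90834/36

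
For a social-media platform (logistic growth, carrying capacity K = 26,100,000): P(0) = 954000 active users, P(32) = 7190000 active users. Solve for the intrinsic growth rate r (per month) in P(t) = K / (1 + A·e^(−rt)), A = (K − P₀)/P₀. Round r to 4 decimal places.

r ≈ 0.0720 per month

A = (26100000 − 954000)/954000 = 26.35849
7190000 = 26100000/(1 + 26.35849·e^(−r·32)) → e^(−32r) = (3.63004 − 1)/26.35849 = 0.09978
r = −ln(0.09978)/32 = 2.30479/32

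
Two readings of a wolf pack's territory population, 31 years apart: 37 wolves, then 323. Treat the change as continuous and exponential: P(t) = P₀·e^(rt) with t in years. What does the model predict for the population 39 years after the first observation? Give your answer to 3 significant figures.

r = ln(323/37) / 31 ≈ 0.069895 per year
P(39) = 37 · e^(0.069895·39) = 37 · 15.27002 ≈ 564.99

≈ 565 wolves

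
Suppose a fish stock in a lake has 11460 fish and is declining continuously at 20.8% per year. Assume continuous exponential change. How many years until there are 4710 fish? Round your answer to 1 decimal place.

4710 = 11460 · e^(-0.208·t)
t = ln(4710/11460) / -0.208 = ln(0.41099) / -0.208 = -0.88917 / -0.208

t ≈ 4.3 years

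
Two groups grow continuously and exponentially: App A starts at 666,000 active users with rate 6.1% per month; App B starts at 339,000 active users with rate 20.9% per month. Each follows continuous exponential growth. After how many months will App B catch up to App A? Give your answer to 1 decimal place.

t ≈ 4.6 months

666000·e^(0.061t) = 339000·e^(0.209t)
666000/339000 = e^((0.209 − 0.061)t) → ln(1.9646) = 0.148·t
t = 0.67529 / 0.148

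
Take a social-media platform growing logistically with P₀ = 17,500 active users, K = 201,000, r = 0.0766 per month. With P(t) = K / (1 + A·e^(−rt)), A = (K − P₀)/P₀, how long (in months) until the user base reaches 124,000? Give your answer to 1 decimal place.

A = (201000 − 17500)/17500 = 10.48571
124000 = 201000/(1 + 10.48571·e^(−0.0766t)) → 1 + 10.48571·e^(−0.0766t) = 1.62097
e^(−0.0766t) = 0.05922 → t = ln(16.88609)/0.0766 = 2.82649/0.0766

t ≈ 36.9 months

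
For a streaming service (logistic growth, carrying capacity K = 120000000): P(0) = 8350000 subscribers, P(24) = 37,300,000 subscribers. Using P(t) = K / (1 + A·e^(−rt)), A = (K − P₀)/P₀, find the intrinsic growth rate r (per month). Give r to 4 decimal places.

A = (120000000 − 8350000)/8350000 = 13.37126
37300000 = 120000000/(1 + 13.37126·e^(−r·24)) → e^(−24r) = (3.21716 − 1)/13.37126 = 0.165815
r = −ln(0.165815)/24 = 1.79688/24

r ≈ 0.0749 per month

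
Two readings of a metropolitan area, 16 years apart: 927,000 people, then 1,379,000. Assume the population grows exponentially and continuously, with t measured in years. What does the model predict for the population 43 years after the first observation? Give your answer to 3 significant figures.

≈ 2,700,000 people

r = ln(1379000/927000) / 16 ≈ 0.024823 per year
P(43) = 927000 · e^(0.024823·43) = 927000 · 2.90772 ≈ 2695453.93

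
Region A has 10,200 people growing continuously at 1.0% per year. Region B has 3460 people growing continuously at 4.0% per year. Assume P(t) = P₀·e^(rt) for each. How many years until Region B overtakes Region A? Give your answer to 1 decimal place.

10200·e^(0.01t) = 3460·e^(0.04t)
10200/3460 = e^((0.04 − 0.01)t) → ln(2.94798) = 0.03·t
t = 1.08112 / 0.03

t ≈ 36.0 years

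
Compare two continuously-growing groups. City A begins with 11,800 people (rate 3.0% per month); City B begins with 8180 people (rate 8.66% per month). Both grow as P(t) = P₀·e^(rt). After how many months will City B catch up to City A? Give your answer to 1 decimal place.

11800·e^(0.03t) = 8180·e^(0.0866t)
11800/8180 = e^((0.0866 − 0.03)t) → ln(1.44254) = 0.0566·t
t = 0.36641 / 0.0566

t ≈ 6.5 months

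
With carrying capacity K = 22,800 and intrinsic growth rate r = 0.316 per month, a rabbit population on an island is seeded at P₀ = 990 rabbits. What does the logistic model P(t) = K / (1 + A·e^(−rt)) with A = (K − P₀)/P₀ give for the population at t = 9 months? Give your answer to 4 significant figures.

A = (22800 − 990)/990 = 22.0303
P(9) = 22800 / (1 + 22.0303·e^(−0.316·9)) = 22800 / (1 + 22.0303·0.058192)
= 22800 / 2.282 ≈ 9991.25

≈ 9,991 rabbits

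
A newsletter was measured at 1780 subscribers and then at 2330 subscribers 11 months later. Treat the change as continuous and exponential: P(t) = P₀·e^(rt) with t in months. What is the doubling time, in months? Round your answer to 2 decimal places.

r = ln(2330/1780) / 11 = ln(1.30899) / 11 ≈ 0.024478 per month
doubling time = ln 2 / |r| = 0.69315 / 0.024478

doubling time ≈ 28.32 months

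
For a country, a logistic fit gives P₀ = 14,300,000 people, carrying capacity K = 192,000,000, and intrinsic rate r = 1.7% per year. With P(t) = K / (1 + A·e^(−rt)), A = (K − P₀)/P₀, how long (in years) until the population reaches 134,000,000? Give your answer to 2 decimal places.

A = (192000000 − 14300000)/14300000 = 12.42657
134000000 = 192000000/(1 + 12.42657·e^(−0.017t)) → 1 + 12.42657·e^(−0.017t) = 1.43284
e^(−0.017t) = 0.034831 → t = ln(28.70967)/0.017 = 3.35723/0.017

t ≈ 197.48 years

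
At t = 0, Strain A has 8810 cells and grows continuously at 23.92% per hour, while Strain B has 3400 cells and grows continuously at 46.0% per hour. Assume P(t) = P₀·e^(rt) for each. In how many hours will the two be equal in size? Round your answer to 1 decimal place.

8810·e^(0.2392t) = 3400·e^(0.46t)
8810/3400 = e^((0.46 − 0.2392)t) → ln(2.59118) = 0.2208·t
t = 0.95211 / 0.2208

t ≈ 4.3 hours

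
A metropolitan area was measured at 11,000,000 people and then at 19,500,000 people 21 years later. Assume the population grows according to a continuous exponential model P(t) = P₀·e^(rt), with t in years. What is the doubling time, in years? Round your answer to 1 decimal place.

r = ln(19500000/11000000) / 21 = ln(1.77273) / 21 ≈ 0.027263 per year
doubling time = ln 2 / |r| = 0.69315 / 0.027263

doubling time ≈ 25.4 years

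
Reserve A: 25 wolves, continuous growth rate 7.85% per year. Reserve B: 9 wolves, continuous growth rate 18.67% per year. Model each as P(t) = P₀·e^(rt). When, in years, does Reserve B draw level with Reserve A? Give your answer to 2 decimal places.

25·e^(0.0785t) = 9·e^(0.1867t)
25/9 = e^((0.1867 − 0.0785)t) → ln(2.77778) = 0.1082·t
t = 1.02165 / 0.1082

t ≈ 9.44 years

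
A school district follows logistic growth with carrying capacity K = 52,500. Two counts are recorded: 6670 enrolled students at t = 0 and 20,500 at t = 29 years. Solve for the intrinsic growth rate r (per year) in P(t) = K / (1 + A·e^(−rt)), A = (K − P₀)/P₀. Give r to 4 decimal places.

A = (52500 − 6670)/6670 = 6.87106
20500 = 52500/(1 + 6.87106·e^(−r·29)) → e^(−29r) = (2.56098 − 1)/6.87106 = 0.227181
r = −ln(0.227181)/29 = 1.48201/29

r ≈ 0.0511 per year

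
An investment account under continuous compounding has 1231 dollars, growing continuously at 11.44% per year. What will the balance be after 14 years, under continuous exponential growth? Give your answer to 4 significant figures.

P(14) = 1231 · e^(0.1144·14) = 1231 · e^(1.6016)
= 1231 · 4.96096 ≈ 6106.95

≈ 6,107 dollars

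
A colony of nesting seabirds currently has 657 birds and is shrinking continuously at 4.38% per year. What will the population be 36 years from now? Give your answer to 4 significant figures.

P(36) = 657 · e^(-0.0438·36) = 657 · e^(-1.5768)
= 657 · 0.20664 ≈ 135.76

≈ 135.8 birds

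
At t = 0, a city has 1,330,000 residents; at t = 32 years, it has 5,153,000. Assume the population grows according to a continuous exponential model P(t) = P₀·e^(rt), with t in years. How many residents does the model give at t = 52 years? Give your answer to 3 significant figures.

≈ 12,000,000 residents

r = ln(5153000/1330000) / 32 ≈ 0.042325 per year
P(52) = 1330000 · e^(0.042325·52) = 1330000 · 9.03314 ≈ 12014078.24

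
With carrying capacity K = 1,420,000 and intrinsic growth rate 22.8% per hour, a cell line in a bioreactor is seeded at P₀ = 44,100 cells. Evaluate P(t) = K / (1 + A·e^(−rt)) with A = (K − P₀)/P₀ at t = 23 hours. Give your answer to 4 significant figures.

A = (1420000 − 44100)/44100 = 31.19955
P(23) = 1420000 / (1 + 31.19955·e^(−0.228·23)) = 1420000 / (1 + 31.19955·0.005279)
= 1420000 / 1.16471 ≈ 1219192.35

≈ 1,219,000 cells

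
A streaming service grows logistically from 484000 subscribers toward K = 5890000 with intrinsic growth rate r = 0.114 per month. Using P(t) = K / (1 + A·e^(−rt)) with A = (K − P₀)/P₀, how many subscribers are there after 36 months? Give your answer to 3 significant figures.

≈ 4,970,000 subscribers

A = (5890000 − 484000)/484000 = 11.16942
P(36) = 5890000 / (1 + 11.16942·e^(−0.114·36)) = 5890000 / (1 + 11.16942·0.016507)
= 5890000 / 1.18437 ≈ 4973115.43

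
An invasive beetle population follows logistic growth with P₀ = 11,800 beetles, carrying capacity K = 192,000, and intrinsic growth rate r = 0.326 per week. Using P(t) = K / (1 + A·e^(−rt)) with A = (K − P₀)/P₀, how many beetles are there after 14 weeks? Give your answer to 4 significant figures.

≈ 165,600 beetles

A = (192000 − 11800)/11800 = 15.27119
P(14) = 192000 / (1 + 15.27119·e^(−0.326·14)) = 192000 / (1 + 15.27119·0.01042)
= 192000 / 1.15913 ≈ 165641.44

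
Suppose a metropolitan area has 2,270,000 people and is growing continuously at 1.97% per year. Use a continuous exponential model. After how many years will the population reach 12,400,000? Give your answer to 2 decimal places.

t ≈ 86.19 years

12400000 = 2270000 · e^(0.0197·t)
t = ln(12400000/2270000) / 0.0197 = ln(5.46256) / 0.0197 = 1.69792 / 0.0197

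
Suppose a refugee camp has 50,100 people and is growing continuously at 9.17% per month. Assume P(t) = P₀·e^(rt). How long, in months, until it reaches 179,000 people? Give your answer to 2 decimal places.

179000 = 50100 · e^(0.0917·t)
t = ln(179000/50100) / 0.0917 = ln(3.57285) / 0.0917 = 1.27336 / 0.0917

t ≈ 13.89 months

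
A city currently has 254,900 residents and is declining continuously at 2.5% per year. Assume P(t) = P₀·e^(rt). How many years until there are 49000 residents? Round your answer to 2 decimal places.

49000 = 254900 · e^(-0.025·t)
t = ln(49000/254900) / -0.025 = ln(0.19223) / -0.025 = -1.64905 / -0.025

t ≈ 65.96 years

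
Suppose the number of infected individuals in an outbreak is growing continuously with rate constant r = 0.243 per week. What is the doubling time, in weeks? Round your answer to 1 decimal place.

doubling time = ln(2) / |r| = 0.69315 / 0.243

doubling time ≈ 2.9 weeks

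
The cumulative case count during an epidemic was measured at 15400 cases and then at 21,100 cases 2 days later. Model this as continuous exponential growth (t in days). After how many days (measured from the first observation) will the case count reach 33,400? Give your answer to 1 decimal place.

t ≈ 4.9 days

r = ln(21100/15400) / 2 ≈ 0.157453 per day
t = ln(33400/15400) / r = 0.77419 / 0.157453 ≈ 4.917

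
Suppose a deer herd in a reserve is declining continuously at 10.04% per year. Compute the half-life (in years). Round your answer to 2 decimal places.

half-life ≈ 6.90 years

half-life = ln(2) / |r| = 0.69315 / 0.1004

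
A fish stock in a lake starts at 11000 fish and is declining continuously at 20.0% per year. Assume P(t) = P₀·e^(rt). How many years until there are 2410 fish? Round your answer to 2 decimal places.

t ≈ 7.59 years

2410 = 11000 · e^(-0.2·t)
t = ln(2410/11000) / -0.2 = ln(0.21909) / -0.2 = -1.51827 / -0.2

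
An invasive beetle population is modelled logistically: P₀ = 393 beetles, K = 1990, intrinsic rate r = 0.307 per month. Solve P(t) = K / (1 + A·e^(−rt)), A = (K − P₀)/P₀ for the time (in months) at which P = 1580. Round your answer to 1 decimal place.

t ≈ 9.0 months

A = (1990 − 393)/393 = 4.06361
1580 = 1990/(1 + 4.06361·e^(−0.307t)) → 1 + 4.06361·e^(−0.307t) = 1.25949
e^(−0.307t) = 0.063858 → t = ln(15.65978)/0.307 = 2.7511/0.307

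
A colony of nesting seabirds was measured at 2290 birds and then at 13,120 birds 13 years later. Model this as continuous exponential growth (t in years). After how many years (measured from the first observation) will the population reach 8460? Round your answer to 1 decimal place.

t ≈ 9.7 years

r = ln(13120/2290) / 13 ≈ 0.134276 per year
t = ln(8460/2290) / r = 1.3068 / 0.134276 ≈ 9.732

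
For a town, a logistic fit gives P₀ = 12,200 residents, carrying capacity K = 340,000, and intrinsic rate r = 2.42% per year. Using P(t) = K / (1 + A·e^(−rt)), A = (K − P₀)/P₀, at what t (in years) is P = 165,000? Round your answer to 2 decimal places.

A = (340000 − 12200)/12200 = 26.86885
165000 = 340000/(1 + 26.86885·e^(−0.0242t)) → 1 + 26.86885·e^(−0.0242t) = 2.06061
e^(−0.0242t) = 0.039473 → t = ln(25.33349)/0.0242 = 3.23213/0.0242

t ≈ 133.56 years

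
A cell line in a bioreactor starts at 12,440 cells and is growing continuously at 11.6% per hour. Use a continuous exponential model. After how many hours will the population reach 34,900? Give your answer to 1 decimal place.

34900 = 12440 · e^(0.116·t)
t = ln(34900/12440) / 0.116 = ln(2.80547) / 0.116 = 1.03157 / 0.116

t ≈ 8.9 hours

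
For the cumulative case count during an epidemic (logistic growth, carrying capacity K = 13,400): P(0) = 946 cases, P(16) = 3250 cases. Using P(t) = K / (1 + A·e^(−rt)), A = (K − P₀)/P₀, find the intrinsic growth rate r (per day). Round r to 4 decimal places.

A = (13400 − 946)/946 = 13.1649
3250 = 13400/(1 + 13.1649·e^(−r·16)) → e^(−16r) = (4.12308 − 1)/13.1649 = 0.237227
r = −ln(0.237227)/16 = 1.43874/16

r ≈ 0.0899 per day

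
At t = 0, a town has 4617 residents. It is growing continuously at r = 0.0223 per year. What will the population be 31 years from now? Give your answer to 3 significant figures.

P(31) = 4617 · e^(0.0223·31) = 4617 · e^(0.6913)
= 4617 · 1.99631 ≈ 9216.96

≈ 9,220 residents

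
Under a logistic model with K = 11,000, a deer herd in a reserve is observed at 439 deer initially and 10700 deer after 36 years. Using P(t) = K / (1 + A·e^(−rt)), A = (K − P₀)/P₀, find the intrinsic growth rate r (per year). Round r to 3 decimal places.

r ≈ 0.188 per year

A = (11000 − 439)/439 = 24.05695
10700 = 11000/(1 + 24.05695·e^(−r·36)) → e^(−36r) = (1.02804 − 1)/24.05695 = 0.001165
r = −ln(0.001165)/36 = 6.75464/36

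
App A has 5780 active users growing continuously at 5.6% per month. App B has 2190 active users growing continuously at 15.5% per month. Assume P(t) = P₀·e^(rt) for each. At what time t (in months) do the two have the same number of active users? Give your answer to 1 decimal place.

5780·e^(0.056t) = 2190·e^(0.155t)
5780/2190 = e^((0.155 − 0.056)t) → ln(2.63927) = 0.099·t
t = 0.9705 / 0.099

t ≈ 9.8 months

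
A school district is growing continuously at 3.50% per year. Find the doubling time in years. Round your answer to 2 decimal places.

doubling time ≈ 19.80 years

doubling time = ln(2) / |r| = 0.69315 / 0.035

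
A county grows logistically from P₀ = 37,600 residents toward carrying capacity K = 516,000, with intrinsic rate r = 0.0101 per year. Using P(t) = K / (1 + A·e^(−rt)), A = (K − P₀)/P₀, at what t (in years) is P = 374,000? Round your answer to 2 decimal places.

t ≈ 347.71 years

A = (516000 − 37600)/37600 = 12.7234
374000 = 516000/(1 + 12.7234·e^(−0.0101t)) → 1 + 12.7234·e^(−0.0101t) = 1.37968
e^(−0.0101t) = 0.029841 → t = ln(33.51094)/0.0101 = 3.51187/0.0101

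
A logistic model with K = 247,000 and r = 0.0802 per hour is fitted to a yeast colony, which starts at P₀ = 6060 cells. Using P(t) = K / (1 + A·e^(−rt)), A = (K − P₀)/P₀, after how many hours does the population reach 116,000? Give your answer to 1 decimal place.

t ≈ 44.4 hours

A = (247000 − 6060)/6060 = 39.75908
116000 = 247000/(1 + 39.75908·e^(−0.0802t)) → 1 + 39.75908·e^(−0.0802t) = 2.12931
e^(−0.0802t) = 0.028404 → t = ln(35.20651)/0.0802 = 3.56123/0.0802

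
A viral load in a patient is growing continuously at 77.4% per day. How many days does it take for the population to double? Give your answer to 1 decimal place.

doubling time = ln(2) / |r| = 0.69315 / 0.774

doubling time ≈ 0.9 days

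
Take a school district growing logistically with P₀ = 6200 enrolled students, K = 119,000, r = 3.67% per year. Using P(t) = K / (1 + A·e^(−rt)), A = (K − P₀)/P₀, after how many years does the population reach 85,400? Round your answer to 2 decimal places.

t ≈ 104.47 years

A = (119000 − 6200)/6200 = 18.19355
85400 = 119000/(1 + 18.19355·e^(−0.0367t)) → 1 + 18.19355·e^(−0.0367t) = 1.39344
e^(−0.0367t) = 0.021625 → t = ln(46.24194)/0.0367 = 3.83389/0.0367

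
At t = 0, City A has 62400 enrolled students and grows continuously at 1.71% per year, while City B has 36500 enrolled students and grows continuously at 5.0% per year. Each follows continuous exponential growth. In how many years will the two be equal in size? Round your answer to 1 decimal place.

62400·e^(0.0171t) = 36500·e^(0.05t)
62400/36500 = e^((0.05 − 0.0171)t) → ln(1.70959) = 0.0329·t
t = 0.53625 / 0.0329

t ≈ 16.3 years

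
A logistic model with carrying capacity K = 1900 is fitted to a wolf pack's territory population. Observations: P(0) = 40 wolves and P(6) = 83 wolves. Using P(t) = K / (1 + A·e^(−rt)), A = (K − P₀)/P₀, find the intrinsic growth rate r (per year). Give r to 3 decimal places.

A = (1900 − 40)/40 = 46.5
83 = 1900/(1 + 46.5·e^(−r·6)) → e^(−6r) = (22.89157 − 1)/46.5 = 0.470786
r = −ln(0.470786)/6 = 0.75335/6

r ≈ 0.126 per year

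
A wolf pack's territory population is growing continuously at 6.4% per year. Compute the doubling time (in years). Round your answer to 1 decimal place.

doubling time = ln(2) / |r| = 0.69315 / 0.064

doubling time ≈ 10.8 years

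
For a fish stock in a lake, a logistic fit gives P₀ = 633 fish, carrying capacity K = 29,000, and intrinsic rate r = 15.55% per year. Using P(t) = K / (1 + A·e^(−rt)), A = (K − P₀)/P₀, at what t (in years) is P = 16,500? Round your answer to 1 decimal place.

t ≈ 26.2 years

A = (29000 − 633)/633 = 44.81359
16500 = 29000/(1 + 44.81359·e^(−0.1555t)) → 1 + 44.81359·e^(−0.1555t) = 1.75758
e^(−0.1555t) = 0.016905 → t = ln(59.15393)/0.1555 = 4.08014/0.1555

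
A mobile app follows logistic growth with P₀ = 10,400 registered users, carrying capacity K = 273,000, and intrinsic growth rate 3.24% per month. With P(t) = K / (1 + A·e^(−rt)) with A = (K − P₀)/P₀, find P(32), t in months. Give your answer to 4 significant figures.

A = (273000 − 10400)/10400 = 25.25
P(32) = 273000 / (1 + 25.25·e^(−0.0324·32)) = 273000 / (1 + 25.25·0.354588)
= 273000 / 9.95334 ≈ 27427.99

≈ 27,430 registered users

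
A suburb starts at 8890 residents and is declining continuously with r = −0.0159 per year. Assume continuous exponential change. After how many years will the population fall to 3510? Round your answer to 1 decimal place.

t ≈ 58.4 years

3510 = 8890 · e^(-0.0159·t)
t = ln(3510/8890) / -0.0159 = ln(0.39483) / -0.0159 = -0.92931 / -0.0159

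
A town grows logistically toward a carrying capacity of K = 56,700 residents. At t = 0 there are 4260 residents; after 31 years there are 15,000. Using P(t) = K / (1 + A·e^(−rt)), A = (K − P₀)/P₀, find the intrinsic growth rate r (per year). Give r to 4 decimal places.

r ≈ 0.0480 per year

A = (56700 − 4260)/4260 = 12.30986
15000 = 56700/(1 + 12.30986·e^(−r·31)) → e^(−31r) = (3.78 − 1)/12.30986 = 0.225835
r = −ln(0.225835)/31 = 1.48795/31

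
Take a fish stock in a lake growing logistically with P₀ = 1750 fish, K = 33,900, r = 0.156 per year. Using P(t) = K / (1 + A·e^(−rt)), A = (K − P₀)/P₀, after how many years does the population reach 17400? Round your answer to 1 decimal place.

t ≈ 19.0 years

A = (33900 − 1750)/1750 = 18.37143
17400 = 33900/(1 + 18.37143·e^(−0.156t)) → 1 + 18.37143·e^(−0.156t) = 1.94828
e^(−0.156t) = 0.051617 → t = ln(19.37351)/0.156 = 2.96391/0.156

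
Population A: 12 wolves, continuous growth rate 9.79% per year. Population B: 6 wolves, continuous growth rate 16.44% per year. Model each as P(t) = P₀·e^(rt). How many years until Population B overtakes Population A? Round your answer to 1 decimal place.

t ≈ 10.4 years

12·e^(0.0979t) = 6·e^(0.1644t)
12/6 = e^((0.1644 − 0.0979)t) → ln(2) = 0.0665·t
t = 0.69315 / 0.0665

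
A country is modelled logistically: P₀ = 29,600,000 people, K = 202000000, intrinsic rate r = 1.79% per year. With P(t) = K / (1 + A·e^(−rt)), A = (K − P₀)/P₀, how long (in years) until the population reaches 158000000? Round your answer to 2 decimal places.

A = (202000000 − 29600000)/29600000 = 5.82432
158000000 = 202000000/(1 + 5.82432·e^(−0.0179t)) → 1 + 5.82432·e^(−0.0179t) = 1.27848
e^(−0.0179t) = 0.047813 → t = ln(20.91462)/0.0179 = 3.04045/0.0179

t ≈ 169.86 years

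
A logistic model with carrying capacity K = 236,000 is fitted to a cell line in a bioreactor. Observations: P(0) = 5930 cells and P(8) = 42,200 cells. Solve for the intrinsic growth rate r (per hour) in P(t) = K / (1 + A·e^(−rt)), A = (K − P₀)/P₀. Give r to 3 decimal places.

r ≈ 0.267 per hour

A = (236000 − 5930)/5930 = 38.79764
42200 = 236000/(1 + 38.79764·e^(−r·8)) → e^(−8r) = (5.59242 − 1)/38.79764 = 0.118368
r = −ln(0.118368)/8 = 2.13395/8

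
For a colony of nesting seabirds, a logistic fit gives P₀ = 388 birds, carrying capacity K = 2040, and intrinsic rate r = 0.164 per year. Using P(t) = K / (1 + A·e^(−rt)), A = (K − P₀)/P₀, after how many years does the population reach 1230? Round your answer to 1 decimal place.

t ≈ 11.4 years

A = (2040 − 388)/388 = 4.25773
1230 = 2040/(1 + 4.25773·e^(−0.164t)) → 1 + 4.25773·e^(−0.164t) = 1.65854
e^(−0.164t) = 0.154668 → t = ln(6.46544)/0.164 = 1.86647/0.164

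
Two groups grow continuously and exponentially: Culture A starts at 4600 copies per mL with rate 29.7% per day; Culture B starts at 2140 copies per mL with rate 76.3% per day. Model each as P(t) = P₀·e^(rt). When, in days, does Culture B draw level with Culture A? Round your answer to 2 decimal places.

4600·e^(0.297t) = 2140·e^(0.763t)
4600/2140 = e^((0.763 − 0.297)t) → ln(2.14953) = 0.466·t
t = 0.76525 / 0.466

t ≈ 1.64 days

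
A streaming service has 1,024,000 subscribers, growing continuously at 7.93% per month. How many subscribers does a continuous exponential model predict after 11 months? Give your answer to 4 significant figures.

P(11) = 1024000 · e^(0.0793·11) = 1024000 · e^(0.8723)
= 1024000 · 2.39241 ≈ 2449824.84

≈ 2,450,000 subscribers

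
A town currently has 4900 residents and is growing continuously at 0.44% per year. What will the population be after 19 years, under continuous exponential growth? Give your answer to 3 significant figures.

P(19) = 4900 · e^(0.0044·19) = 4900 · e^(0.0836)
= 4900 · 1.08719 ≈ 5327.25

≈ 5,330 residents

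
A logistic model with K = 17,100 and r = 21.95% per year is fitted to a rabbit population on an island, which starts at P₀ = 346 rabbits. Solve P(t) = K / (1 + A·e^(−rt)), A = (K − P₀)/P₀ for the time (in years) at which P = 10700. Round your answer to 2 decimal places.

t ≈ 20.02 years

A = (17100 − 346)/346 = 48.42197
10700 = 17100/(1 + 48.42197·e^(−0.2195t)) → 1 + 48.42197·e^(−0.2195t) = 1.59813
e^(−0.2195t) = 0.012352 → t = ln(80.95547)/0.2195 = 4.3939/0.2195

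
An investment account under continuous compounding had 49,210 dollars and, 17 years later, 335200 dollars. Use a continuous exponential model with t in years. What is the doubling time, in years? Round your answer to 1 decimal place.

r = ln(335200/49210) / 17 = ln(6.81162) / 17 ≈ 0.112861 per year
doubling time = ln 2 / |r| = 0.69315 / 0.112861

doubling time ≈ 6.1 years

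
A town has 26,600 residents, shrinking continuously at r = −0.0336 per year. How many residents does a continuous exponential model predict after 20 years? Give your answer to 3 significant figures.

≈ 13,600 residents

P(20) = 26600 · e^(-0.0336·20) = 26600 · e^(-0.672)
= 26600 · 0.51069 ≈ 13584.25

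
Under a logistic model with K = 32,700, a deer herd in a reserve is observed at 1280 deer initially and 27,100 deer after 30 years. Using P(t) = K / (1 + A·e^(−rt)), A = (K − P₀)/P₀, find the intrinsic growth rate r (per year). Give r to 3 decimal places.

r ≈ 0.159 per year

A = (32700 − 1280)/1280 = 24.54688
27100 = 32700/(1 + 24.54688·e^(−r·30)) → e^(−30r) = (1.20664 − 1)/24.54688 = 0.008418
r = −ln(0.008418)/30 = 4.77735/30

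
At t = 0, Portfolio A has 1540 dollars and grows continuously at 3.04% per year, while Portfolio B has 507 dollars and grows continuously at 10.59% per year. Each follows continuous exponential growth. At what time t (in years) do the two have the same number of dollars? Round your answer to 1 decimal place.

1540·e^(0.0304t) = 507·e^(0.1059t)
1540/507 = e^((0.1059 − 0.0304)t) → ln(3.03748) = 0.0755·t
t = 1.11103 / 0.0755

t ≈ 14.7 years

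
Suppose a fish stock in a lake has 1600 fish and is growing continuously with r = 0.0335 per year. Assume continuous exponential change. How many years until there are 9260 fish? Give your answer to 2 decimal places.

9260 = 1600 · e^(0.0335·t)
t = ln(9260/1600) / 0.0335 = ln(5.7875) / 0.0335 = 1.7557 / 0.0335

t ≈ 52.41 years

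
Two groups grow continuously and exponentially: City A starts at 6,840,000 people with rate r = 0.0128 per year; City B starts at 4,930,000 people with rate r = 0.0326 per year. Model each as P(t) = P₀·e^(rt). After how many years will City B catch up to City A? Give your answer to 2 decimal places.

6840000·e^(0.0128t) = 4930000·e^(0.0326t)
6840000/4930000 = e^((0.0326 − 0.0128)t) → ln(1.38742) = 0.0198·t
t = 0.32745 / 0.0198

t ≈ 16.54 years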